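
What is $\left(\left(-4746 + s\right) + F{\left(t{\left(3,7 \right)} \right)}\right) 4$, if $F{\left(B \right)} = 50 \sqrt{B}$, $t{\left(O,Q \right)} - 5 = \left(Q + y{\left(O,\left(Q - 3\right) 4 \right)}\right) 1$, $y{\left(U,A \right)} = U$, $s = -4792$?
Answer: $-38152 + 200 \sqrt{15} \approx -37377.0$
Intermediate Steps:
$t{\left(O,Q \right)} = 5 + O + Q$ ($t{\left(O,Q \right)} = 5 + \left(Q + O\right) 1 = 5 + \left(O + Q\right) 1 = 5 + \left(O + Q\right) = 5 + O + Q$)
$\left(\left(-4746 + s\right) + F{\left(t{\left(3,7 \right)} \right)}\right) 4 = \left(\left(-4746 - 4792\right) + 50 \sqrt{5 + 3 + 7}\right) 4 = \left(-9538 + 50 \sqrt{15}\right) 4 = -38152 + 200 \sqrt{15}$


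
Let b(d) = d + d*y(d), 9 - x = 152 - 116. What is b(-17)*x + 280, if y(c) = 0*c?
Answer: 739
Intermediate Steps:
x = -27 (x = 9 - (152 - 116) = 9 - 1*36 = 9 - 36 = -27)
y(c) = 0
b(d) = d (b(d) = d + d*0 = d + 0 = d)
b(-17)*x + 280 = -17*(-27) + 280 = 459 + 280 = 739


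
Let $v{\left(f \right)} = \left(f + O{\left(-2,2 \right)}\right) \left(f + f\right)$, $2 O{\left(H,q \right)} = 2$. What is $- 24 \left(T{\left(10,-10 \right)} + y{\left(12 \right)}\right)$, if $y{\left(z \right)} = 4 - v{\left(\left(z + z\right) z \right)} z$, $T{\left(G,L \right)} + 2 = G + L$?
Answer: $47941584$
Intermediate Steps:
$O{\left(H,q \right)} = 1$ ($O{\left(H,q \right)} = \frac{1}{2} \cdot 2 = 1$)
$T{\left(G,L \right)} = -2 + G + L$ ($T{\left(G,L \right)} = -2 + \left(G + L\right) = -2 + G + L$)
$v{\left(f \right)} = 2 f \left(1 + f\right)$ ($v{\left(f \right)} = \left(f + 1\right) \left(f + f\right) = \left(1 + f\right) 2 f = 2 f \left(1 + f\right)$)
$y{\left(z \right)} = 4 - 4 z^{3} \left(1 + 2 z^{2}\right)$ ($y{\left(z \right)} = 4 - 2 \left(z + z\right) z \left(1 + \left(z + z\right) z\right) z = 4 - 2 \cdot 2 z z \left(1 + 2 z z\right) z = 4 - 2 \cdot 2 z^{2} \left(1 + 2 z^{2}\right) z = 4 - 4 z^{2} \left(1 + 2 z^{2}\right) z = 4 - 4 z^{3} \left(1 + 2 z^{2}\right)$)
$- 24 \left(T{\left(10,-10 \right)} + y{\left(12 \right)}\right) = - 24 \left(\left(-2 + 10 - 10\right) - \left(-4 + 6912 + 1990656\right)\right) = - 24 \left(-2 - 1997564\right) = \left(-24\right) \left(-1997566\right) = 47941584$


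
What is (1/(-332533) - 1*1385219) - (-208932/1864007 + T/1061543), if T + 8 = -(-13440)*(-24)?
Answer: -911461207798319885920412/657990889159564933 ≈ -1.3852e+6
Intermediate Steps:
T = -322568 (T = -8 - (-13440)*(-24) = -8 - 128*2520 = -8 - 322560 = -322568)
(1/(-332533) - 1*1385219) - (-208932/1864007 + T/1061543) = (1/(-332533) - 1*1385219) - (-208932/1864007 - 322568/1061543) = (-1/332533 - 1385219) - (-208932*1/1864007 - 322568*1/1061543) = -460631029728/332533 - (-208932/1864007 - 322568/1061543) = -460631029728/332533 - 1*(-823059312052/1978723582801) = -460631029728/332533 + 823059312052/1978723582801 = -911461207798319885920412/657990889159564933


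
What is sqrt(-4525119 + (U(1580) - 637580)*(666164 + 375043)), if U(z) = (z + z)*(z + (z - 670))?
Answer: sqrt(7528775874621) ≈ 2.7439e+6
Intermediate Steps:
U(z) = 2*z*(-670 + 2*z) (U(z) = (2*z)*(z + (-670 + z)) = (2*z)*(-670 + 2*z) = 2*z*(-670 + 2*z))
sqrt(-4525119 + (U(1580) - 637580)*(666164 + 375043)) = sqrt(-4525119 + (4*1580*(-335 + 1580) - 637580)*(666164 + 375043)) = sqrt(-4525119 + (4*1580*1245 - 637580)*1041207) = sqrt(-4525119 + (7868400 - 637580)*1041207) = sqrt(-4525119 + 7230820*1041207) = sqrt(-4525119 + 7528780399740) = sqrt(7528775874621)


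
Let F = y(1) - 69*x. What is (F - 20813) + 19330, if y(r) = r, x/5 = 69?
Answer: -25287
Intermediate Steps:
x = 345 (x = 5*69 = 345)
F = -23804 (F = 1 - 69*345 = 1 - 23805 = -23804)
(F - 20813) + 19330 = (-23804 - 20813) + 19330 = -44617 + 19330 = -25287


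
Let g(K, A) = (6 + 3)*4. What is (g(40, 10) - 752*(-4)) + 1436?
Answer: 4480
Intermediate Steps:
g(K, A) = 36 (g(K, A) = 9*4 = 36)
(g(40, 10) - 752*(-4)) + 1436 = (36 - 752*(-4)) + 1436 = (36 + 3008) + 1436 = 3044 + 1436 = 4480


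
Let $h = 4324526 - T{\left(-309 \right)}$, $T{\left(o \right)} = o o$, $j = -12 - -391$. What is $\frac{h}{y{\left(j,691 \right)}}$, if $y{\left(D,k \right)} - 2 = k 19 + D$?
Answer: $\frac{845809}{2702} \approx 313.03$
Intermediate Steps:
$j = 379$ ($j = -12 + 391 = 379$)
$y{\left(D,k \right)} = 2 + D + 19 k$ ($y{\left(D,k \right)} = 2 + \left(k 19 + D\right) = 2 + \left(19 k + D\right) = 2 + \left(D + 19 k\right) = 2 + D + 19 k$)
$T{\left(o \right)} = o^{2}$
$h = 4229045$ ($h = 4324526 - \left(-309\right)^{2} = 4324526 - 95481 = 4229045$)
$\frac{h}{y{\left(j,691 \right)}} = \frac{4229045}{2 + 379 + 19 \cdot 691} = \frac{4229045}{2 + 379 + 13129} = \frac{4229045}{13510} = 4229045 \cdot \frac{1}{13510} = \frac{845809}{2702}$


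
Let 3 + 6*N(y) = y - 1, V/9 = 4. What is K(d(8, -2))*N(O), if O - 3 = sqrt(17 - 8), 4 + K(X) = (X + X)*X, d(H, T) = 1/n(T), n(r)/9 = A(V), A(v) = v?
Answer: -209951/157464 ≈ -1.3333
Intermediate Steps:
V = 36 (V = 9*4 = 36)
n(r) = 324 (n(r) = 9*36 = 324)
d(H, T) = 1/324
K(X) = -4 + 2*X**2 (K(X) = -4 + (X + X)*X = -4 + (2*X)*X = -4 + 2*X**2)
O = 6 (O = 3 + sqrt(17 - 8) = 3 + sqrt(9) = 3 + 3 = 6)
N(y) = -2/3 + y/6 (N(y) = -1/2 + (y - 1)/6 = -1/2 + (-1 + y)/6 = -1/2 + (-1/6 + y/6) = -2/3 + y/6)
K(d(8, -2))*N(O) = (-4 + 2*(1/324)**2)*(-2/3 + (1/6)*6) = (-4 + 2*(1/104976))*(-2/3 + 1) = (-4 + 1/52488)*(1/3) = -209951/52488*1/3 = -209951/157464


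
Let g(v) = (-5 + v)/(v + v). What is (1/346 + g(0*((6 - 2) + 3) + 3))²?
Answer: 117649/1077444 ≈ 0.10919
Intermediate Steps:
g(v) = (-5 + v)/(2*v) (g(v) = (-5 + v)/((2*v)) = (-5 + v)*(1/(2*v)) = (-5 + v)/(2*v))
(1/346 + g(0*((6 - 2) + 3) + 3))² = (1/346 + (-5 + (0*((6 - 2) + 3) + 3))/(2*(0*((6 - 2) + 3) + 3)))² = (1/346 + (-5 + (0*(4 + 3) + 3))/(2*(0*(4 + 3) + 3)))² = (1/346 + (-5 + (0*7 + 3))/(2*(0*7 + 3)))² = (1/346 + (-5 + (0 + 3))/(2*(0 + 3)))² = (1/346 + (½)*(-5 + 3)/3)² = (1/346 + (½)*(⅓)*(-2))² = (1/346 - ⅓)² = (-343/1038)² = 117649/1077444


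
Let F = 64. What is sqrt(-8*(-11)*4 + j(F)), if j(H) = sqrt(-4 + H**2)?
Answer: sqrt(352 + 2*sqrt(1023)) ≈ 20.395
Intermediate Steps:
sqrt(-8*(-11)*4 + j(F)) = sqrt(-8*(-11)*4 + sqrt(-4 + 64**2)) = sqrt(88*4 + sqrt(-4 + 4096)) = sqrt(352 + sqrt(4092)) = sqrt(352 + 2*sqrt(1023))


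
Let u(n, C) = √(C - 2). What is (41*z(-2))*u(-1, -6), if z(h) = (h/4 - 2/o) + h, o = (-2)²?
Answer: -246*I*√2 ≈ -347.9*I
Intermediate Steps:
o = 4
u(n, C) = √(-2 + C)
z(h) = -½ + 5*h/4 (z(h) = (h/4 - 2/4) + h = (h*(¼) - 2*¼) + h = (h/4 - ½) + h = (-½ + h/4) + h = -½ + 5*h/4)
(41*z(-2))*u(-1, -6) = (41*(-½ + (5/4)*(-2)))*√(-2 - 6) = (41*(-½ - 5/2))*√(-8) = (41*(-3))*(2*I*√2) = -246*I*√2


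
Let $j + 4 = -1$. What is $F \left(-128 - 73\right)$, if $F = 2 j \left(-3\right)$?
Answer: $-6030$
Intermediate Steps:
$j = -5$ ($j = -4 - 1 = -5$)
$F = 30$ ($F = 2 \left(-5\right) \left(-3\right) = \left(-10\right) \left(-3\right) = 30$)
$F \left(-128 - 73\right) = 30 \left(-128 - 73\right) = 30 \left(-201\right) = -6030$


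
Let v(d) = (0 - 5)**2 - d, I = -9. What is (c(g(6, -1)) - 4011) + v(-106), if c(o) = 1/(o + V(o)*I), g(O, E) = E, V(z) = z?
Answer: -31039/8 ≈ -3879.9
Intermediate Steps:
v(d) = 25 - d (v(d) = (-5)**2 - d = 25 - d)
c(o) = -1/(8*o) (c(o) = 1/(o + o*(-9)) = 1/(o - 9*o) = 1/(-8*o) = -1/(8*o))
(c(g(6, -1)) - 4011) + v(-106) = (-1/8/(-1) - 4011) + (25 - 1*(-106)) = (-1/8*(-1) - 4011) + (25 + 106) = (1/8 - 4011) + 131 = -32087/8 + 131 = -31039/8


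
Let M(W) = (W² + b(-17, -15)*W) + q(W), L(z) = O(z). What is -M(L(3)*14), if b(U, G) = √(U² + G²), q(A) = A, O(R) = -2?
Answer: -756 + 28*√514 ≈ -121.20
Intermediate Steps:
L(z) = -2
b(U, G) = √(G² + U²)
M(W) = W + W² + W*√514 (M(W) = (W² + √((-15)² + (-17)²)*W) + W = (W² + √(225 + 289)*W) + W = (W² + √514*W) + W = (W² + W*√514) + W = W + W² + W*√514)
-M(L(3)*14) = -(-2*14)*(1 - 2*14 + √514) = -(-28)*(1 - 28 + √514) = -(-28)*(-27 + √514) = -(756 - 28*√514) = -756 + 28*√514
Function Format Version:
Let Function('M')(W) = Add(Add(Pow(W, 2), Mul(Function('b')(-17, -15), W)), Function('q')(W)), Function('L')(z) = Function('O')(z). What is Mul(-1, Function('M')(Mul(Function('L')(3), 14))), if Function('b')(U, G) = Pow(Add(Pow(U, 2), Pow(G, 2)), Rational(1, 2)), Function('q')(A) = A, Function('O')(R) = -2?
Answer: Add(-756, Mul(28, Pow(514, Rational(1, 2)))) ≈ -121.20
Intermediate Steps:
Function('L')(z) = -2
Function('b')(U, G) = Pow(Add(Pow(G, 2), Pow(U, 2)), Rational(1, 2))
Function('M')(W) = Add(W, Pow(W, 2), Mul(W, Pow(514, Rational(1, 2)))) (Function('M')(W) = Add(Add(Pow(W, 2), Mul(Pow(Add(Pow(-15, 2), Pow(-17, 2)), Rational(1, 2)), W)), W) = Add(Add(Pow(W, 2), Mul(Pow(Add(225, 289), Rational(1, 2)), W)), W) = Add(Add(Pow(W, 2), Mul(Pow(514, Rational(1, 2)), W)), W) = Add(Add(Pow(W, 2), Mul(W, Pow(514, Rational(1, 2)))), W) = Add(W, Pow(W, 2), Mul(W, Pow(514, Rational(1, 2)))))
Mul(-1, Function('M')(Mul(Function('L')(3), 14))) = Mul(-1, Mul(Mul(-2, 14), Add(1, Mul(-2, 14), Pow(514, Rational(1, 2))))) = Mul(-1, Mul(-28, Add(1, -28, Pow(514, Rational(1, 2))))) = Mul(-1, Mul(-28, Add(-27, Pow(514, Rational(1, 2))))) = Mul(-1, Add(756, Mul(-28, Pow(514, Rational(1, 2))))) = Add(-756, Mul(28, Pow(514, Rational(1, 2))))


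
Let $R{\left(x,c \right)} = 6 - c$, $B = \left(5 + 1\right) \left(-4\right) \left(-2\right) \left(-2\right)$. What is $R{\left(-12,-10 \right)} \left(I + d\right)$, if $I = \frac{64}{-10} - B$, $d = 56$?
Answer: $\frac{11648}{5} \approx 2329.6$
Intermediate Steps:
$B = -96$ ($B = 6 \cdot 8 \left(-2\right) = 6 \left(-16\right) = -96$)
$I = \frac{448}{5}$ ($I = \frac{64}{-10} - -96 = 64 \left(- \frac{1}{10}\right) + 96 = - \frac{32}{5} + 96 = \frac{448}{5} \approx 89.6$)
$R{\left(-12,-10 \right)} \left(I + d\right) = \left(6 - -10\right) \left(\frac{448}{5} + 56\right) = \left(6 + 10\right) \frac{728}{5} = 16 \cdot \frac{728}{5} = \frac{11648}{5}$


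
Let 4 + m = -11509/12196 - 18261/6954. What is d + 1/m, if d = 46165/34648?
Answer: 4449812724373/3707270619224 ≈ 1.2003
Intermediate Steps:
m = -106998113/14135164 (m = -4 + (-11509/12196 - 18261/6954) = -4 + (-11509*1/12196 - 18261*1/6954) = -4 + (-11509/12196 - 6087/2318) = -4 - 50457457/14135164 = -106998113/14135164 ≈ -7.5696)
d = 46165/34648 (d = 46165*(1/34648) = 46165/34648 ≈ 1.3324)
d + 1/m = 46165/34648 + 1/(-106998113/14135164) = 46165/34648 - 14135164/106998113 = 4449812724373/3707270619224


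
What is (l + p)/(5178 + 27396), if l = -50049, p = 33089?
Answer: -8480/16287 ≈ -0.52066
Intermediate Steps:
(l + p)/(5178 + 27396) = (-50049 + 33089)/(5178 + 27396) = -16960/32574 = -16960*1/32574 = -8480/16287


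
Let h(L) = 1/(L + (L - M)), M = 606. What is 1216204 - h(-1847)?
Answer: 5229677201/4300 ≈ 1.2162e+6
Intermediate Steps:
h(L) = 1/(-606 + 2*L) (h(L) = 1/(L + (L - 1*606)) = 1/(L + (L - 606)) = 1/(L + (-606 + L)) = 1/(-606 + 2*L))
1216204 - h(-1847) = 1216204 - 1/(2*(-303 - 1847)) = 1216204 - 1/(2*(-2150)) = 1216204 - (-1)/(2*2150) = 1216204 - 1*(-1/4300) = 1216204 + 1/4300 = 5229677201/4300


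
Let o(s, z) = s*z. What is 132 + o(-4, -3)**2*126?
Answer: 18276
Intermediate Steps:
132 + o(-4, -3)**2*126 = 132 + (-4*(-3))**2*126 = 132 + 12**2*126 = 132 + 144*126 = 132 + 18144 = 18276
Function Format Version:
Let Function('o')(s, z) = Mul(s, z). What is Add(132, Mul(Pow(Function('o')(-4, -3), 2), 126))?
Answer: 18276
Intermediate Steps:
Add(132, Mul(Pow(Function('o')(-4, -3), 2), 126)) = Add(132, Mul(Pow(Mul(-4, -3), 2), 126)) = Add(132, Mul(Pow(12, 2), 126)) = Add(132, Mul(144, 126)) = Add(132, 18144) = 18276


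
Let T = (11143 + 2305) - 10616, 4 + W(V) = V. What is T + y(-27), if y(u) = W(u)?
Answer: 2801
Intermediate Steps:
W(V) = -4 + V
y(u) = -4 + u
T = 2832 (T = 13448 - 10616 = 2832)
T + y(-27) = 2832 + (-4 - 27) = 2832 - 31 = 2801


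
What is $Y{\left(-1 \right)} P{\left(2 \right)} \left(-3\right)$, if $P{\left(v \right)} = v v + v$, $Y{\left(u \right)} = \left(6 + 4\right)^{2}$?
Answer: $-1800$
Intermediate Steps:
$Y{\left(u \right)} = 100$ ($Y{\left(u \right)} = 10^{2} = 100$)
$P{\left(v \right)} = v + v^{2}$ ($P{\left(v \right)} = v^{2} + v = v + v^{2}$)
$Y{\left(-1 \right)} P{\left(2 \right)} \left(-3\right) = 100 \cdot 2 \left(1 + 2\right) \left(-3\right) = 100 \cdot 2 \cdot 3 \left(-3\right) = 100 \cdot 6 \left(-3\right) = 600 \left(-3\right) = -1800$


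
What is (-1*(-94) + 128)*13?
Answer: 2886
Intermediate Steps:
(-1*(-94) + 128)*13 = (94 + 128)*13 = 222*13 = 2886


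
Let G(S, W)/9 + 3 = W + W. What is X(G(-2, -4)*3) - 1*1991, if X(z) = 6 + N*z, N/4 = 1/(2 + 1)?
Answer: -2381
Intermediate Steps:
G(S, W) = -27 + 18*W (G(S, W) = -27 + 9*(W + W) = -27 + 9*(2*W) = -27 + 18*W)
N = 4/3 (N = 4/(2 + 1) = 4/3 ≈ 1.3333)
X(z) = 6 + 4*z/3
X(G(-2, -4)*3) - 1*1991 = (6 + 4*((-27 + 18*(-4))*3)/3) - 1*1991 = (6 + 4*((-27 - 72)*3)/3) - 1991 = (6 + 4*(-99*3)/3) - 1991 = (6 + (4/3)*(-297)) - 1991 = (6 - 396) - 1991 = -390 - 1991 = -2381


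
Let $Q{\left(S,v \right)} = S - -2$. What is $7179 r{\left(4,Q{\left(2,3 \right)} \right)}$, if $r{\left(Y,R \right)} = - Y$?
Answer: $-28716$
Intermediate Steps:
$Q{\left(S,v \right)} = 2 + S$ ($Q{\left(S,v \right)} = S + 2 = 2 + S$)
$7179 r{\left(4,Q{\left(2,3 \right)} \right)} = 7179 \left(\left(-1\right) 4\right) = 7179 \left(-4\right) = -28716$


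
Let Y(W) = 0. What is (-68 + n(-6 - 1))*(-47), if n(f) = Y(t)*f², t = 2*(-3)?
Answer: 3196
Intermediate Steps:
t = -6
n(f) = 0 (n(f) = 0*f² = 0)
(-68 + n(-6 - 1))*(-47) = (-68 + 0)*(-47) = -68*(-47) = 3196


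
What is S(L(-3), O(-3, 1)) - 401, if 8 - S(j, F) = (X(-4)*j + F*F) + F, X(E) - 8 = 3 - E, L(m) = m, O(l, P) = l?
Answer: -354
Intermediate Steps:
X(E) = 11 - E (X(E) = 8 + (3 - E) = 11 - E)
S(j, F) = 8 - F - F² - 15*j (S(j, F) = 8 - (((11 - 1*(-4))*j + F*F) + F) = 8 - (((11 + 4)*j + F²) + F) = 8 - ((15*j + F²) + F) = 8 - ((F² + 15*j) + F) = 8 - (F + F² + 15*j) = 8 + (-F - F² - 15*j) = 8 - F - F² - 15*j)
S(L(-3), O(-3, 1)) - 401 = (8 - 1*(-3) - 1*(-3)² - 15*(-3)) - 401 = (8 + 3 - 1*9 + 45) - 401 = (8 + 3 - 9 + 45) - 401 = 47 - 401 = -354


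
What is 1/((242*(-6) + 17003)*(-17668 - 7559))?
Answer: -1/392305077 ≈ -2.5490e-9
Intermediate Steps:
1/((242*(-6) + 17003)*(-17668 - 7559)) = 1/((-1452 + 17003)*(-25227)) = 1/(15551*(-25227)) = 1/(-392305077) = -1/392305077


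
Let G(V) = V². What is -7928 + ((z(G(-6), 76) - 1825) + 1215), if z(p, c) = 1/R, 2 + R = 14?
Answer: -102455/12 ≈ -8537.9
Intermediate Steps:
R = 12 (R = -2 + 14 = 12)
z(p, c) = 1/12
-7928 + ((z(G(-6), 76) - 1825) + 1215) = -7928 + ((1/12 - 1825) + 1215) = -7928 + (-21899/12 + 1215) = -7928 - 7319/12 = -102455/12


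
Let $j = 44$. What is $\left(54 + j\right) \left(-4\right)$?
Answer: $-392$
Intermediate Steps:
$\left(54 + j\right) \left(-4\right) = \left(54 + 44\right) \left(-4\right) = 98 \left(-4\right) = -392$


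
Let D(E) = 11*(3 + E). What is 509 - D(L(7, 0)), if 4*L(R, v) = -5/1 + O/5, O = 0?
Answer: 1959/4 ≈ 489.75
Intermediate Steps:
L(R, v) = -5/4 (L(R, v) = (-5/1 + 0/5)/4 = (-5*1 + 0*(1/5))/4 = (-5 + 0)/4 = (1/4)*(-5) = -5/4)
D(E) = 33 + 11*E
509 - D(L(7, 0)) = 509 - (33 + 11*(-5/4)) = 509 - (33 - 55/4) = 509 - 1*77/4 = 509 - 77/4 = 1959/4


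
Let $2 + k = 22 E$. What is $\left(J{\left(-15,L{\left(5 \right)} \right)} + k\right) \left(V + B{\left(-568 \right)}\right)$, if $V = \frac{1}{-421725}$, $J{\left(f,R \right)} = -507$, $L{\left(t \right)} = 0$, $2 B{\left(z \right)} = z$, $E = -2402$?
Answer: $\frac{6390083528053}{421725} \approx 1.5152 \cdot 10^{7}$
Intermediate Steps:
$B{\left(z \right)} = \frac{z}{2}$
$V = - \frac{1}{421725} \approx -2.3712 \cdot 10^{-6}$
$k = -52846$ ($k = -2 + 22 \left(-2402\right) = -2 - 52844 = -52846$)
$\left(J{\left(-15,L{\left(5 \right)} \right)} + k\right) \left(V + B{\left(-568 \right)}\right) = \left(-507 - 52846\right) \left(- \frac{1}{421725} + \frac{1}{2} \left(-568\right)\right) = - 53353 \left(- \frac{1}{421725} - 284\right) = \left(-53353\right) \left(- \frac{119769901}{421725}\right) = \frac{6390083528053}{421725}$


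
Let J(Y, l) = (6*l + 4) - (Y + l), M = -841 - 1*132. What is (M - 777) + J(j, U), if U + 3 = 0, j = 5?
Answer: -1766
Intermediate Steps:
U = -3 (U = -3 + 0 = -3)
M = -973 (M = -841 - 132 = -973)
J(Y, l) = 4 - Y + 5*l (J(Y, l) = (4 + 6*l) + (-Y - l) = 4 - Y + 5*l)
(M - 777) + J(j, U) = (-973 - 777) + (4 - 1*5 + 5*(-3)) = -1750 + (4 - 5 - 15) = -1750 - 16 = -1766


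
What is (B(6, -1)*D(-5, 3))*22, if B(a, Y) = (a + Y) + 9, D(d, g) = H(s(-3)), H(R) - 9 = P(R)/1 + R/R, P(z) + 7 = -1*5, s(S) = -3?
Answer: -616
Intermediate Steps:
P(z) = -12 (P(z) = -7 - 1*5 = -7 - 5 = -12)
H(R) = -2 (H(R) = 9 + (-12/1 + R/R) = 9 + (-12*1 + 1) = 9 + (-12 + 1) = 9 - 11 = -2)
D(d, g) = -2
B(a, Y) = 9 + Y + a (B(a, Y) = (Y + a) + 9 = 9 + Y + a)
(B(6, -1)*D(-5, 3))*22 = ((9 - 1 + 6)*(-2))*22 = (14*(-2))*22 = -28*22 = -616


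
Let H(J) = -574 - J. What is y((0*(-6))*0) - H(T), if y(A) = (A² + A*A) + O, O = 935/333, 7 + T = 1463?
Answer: 676925/333 ≈ 2032.8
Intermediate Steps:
T = 1456 (T = -7 + 1463 = 1456)
O = 935/333 (O = 935*(1/333) = 935/333 ≈ 2.8078)
y(A) = 935/333 + 2*A² (y(A) = (A² + A*A) + 935/333 = (A² + A²) + 935/333 = 2*A² + 935/333 = 935/333 + 2*A²)
y((0*(-6))*0) - H(T) = (935/333 + 2*((0*(-6))*0)²) - (-574 - 1*1456) = (935/333 + 2*(0*0)²) - (-574 - 1456) = (935/333 + 2*0²) - 1*(-2030) = (935/333 + 2*0) + 2030 = (935/333 + 0) + 2030 = 935/333 + 2030 = 676925/333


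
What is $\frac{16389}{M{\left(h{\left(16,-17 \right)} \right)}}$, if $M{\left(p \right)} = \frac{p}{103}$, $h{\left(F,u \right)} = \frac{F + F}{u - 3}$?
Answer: $- \frac{8440335}{8} \approx -1.055 \cdot 10^{6}$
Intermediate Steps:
$h{\left(F,u \right)} = \frac{2 F}{-3 + u}$
$M{\left(p \right)} = \frac{p}{103}$ ($M{\left(p \right)} = p \frac{1}{103} = \frac{p}{103}$)
$\frac{16389}{M{\left(h{\left(16,-17 \right)} \right)}} = \frac{16389}{\frac{1}{103} \cdot 2 \cdot 16 \frac{1}{-3 - 17}} = \frac{16389}{\frac{1}{103} \cdot 2 \cdot 16 \frac{1}{-20}} = \frac{16389}{\frac{1}{103} \cdot 2 \cdot 16 \left(- \frac{1}{20}\right)} = \frac{16389}{\frac{1}{103} \left(- \frac{8}{5}\right)} = \frac{16389}{- \frac{8}{515}} = 16389 \left(- \frac{515}{8}\right) = - \frac{8440335}{8}$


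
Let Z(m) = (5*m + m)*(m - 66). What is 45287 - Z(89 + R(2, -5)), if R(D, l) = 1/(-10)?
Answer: 1653607/50 ≈ 33072.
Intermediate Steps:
R(D, l) = -⅒
Z(m) = 6*m*(-66 + m) (Z(m) = (6*m)*(-66 + m) = 6*m*(-66 + m))
45287 - Z(89 + R(2, -5)) = 45287 - 6*(89 - ⅒)*(-66 + (89 - ⅒)) = 45287 - 6*889*(-66 + 889/10)/10 = 45287 - 6*889*229/(10*10) = 45287 - 1*610743/50 = 45287 - 610743/50 = 1653607/50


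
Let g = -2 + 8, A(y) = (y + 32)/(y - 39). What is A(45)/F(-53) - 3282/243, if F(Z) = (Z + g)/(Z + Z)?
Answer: 58769/3807 ≈ 15.437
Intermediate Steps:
A(y) = (32 + y)/(-39 + y)
g = 6
F(Z) = (6 + Z)/(2*Z) (F(Z) = (Z + 6)/(Z + Z) = (6 + Z)/((2*Z)) = (6 + Z)*(1/(2*Z)) = (6 + Z)/(2*Z))
A(45)/F(-53) - 3282/243 = ((32 + 45)/(-39 + 45))/(((½)*(6 - 53)/(-53))) - 3282/243 = (77/6)/(((½)*(-1/53)*(-47))) - 3282*1/243 = ((⅙)*77)/(47/106) - 1094/81 = (77/6)*(106/47) - 1094/81 = 4081/141 - 1094/81 = 58769/3807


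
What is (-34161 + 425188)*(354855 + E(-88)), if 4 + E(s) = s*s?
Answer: 141784435065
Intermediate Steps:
E(s) = -4 + s**2 (E(s) = -4 + s*s = -4 + s**2)
(-34161 + 425188)*(354855 + E(-88)) = (-34161 + 425188)*(354855 + (-4 + (-88)**2)) = 391027*(354855 + (-4 + 7744)) = 391027*(354855 + 7740) = 391027*362595 = 141784435065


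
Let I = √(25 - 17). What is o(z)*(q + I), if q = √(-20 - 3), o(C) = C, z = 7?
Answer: 14*√2 + 7*I*√23 ≈ 19.799 + 33.571*I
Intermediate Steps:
I = 2*√2 (I = √8 = 2*√2 ≈ 2.8284)
q = I*√23 (q = √(-23) = I*√23 ≈ 4.7958*I)
o(z)*(q + I) = 7*(I*√23 + 2*√2) = 7*(2*√2 + I*√23) = 14*√2 + 7*I*√23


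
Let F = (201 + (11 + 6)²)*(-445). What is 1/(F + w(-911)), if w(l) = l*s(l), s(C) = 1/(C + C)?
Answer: -2/436099 ≈ -4.5861e-6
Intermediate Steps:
s(C) = 1/(2*C)
w(l) = ½ (w(l) = l*(1/(2*l)) = ½)
F = -218050 (F = (201 + 17²)*(-445) = (201 + 289)*(-445) = 490*(-445) = -218050)
1/(F + w(-911)) = 1/(-218050 + ½) = 1/(-436099/2) = -2/436099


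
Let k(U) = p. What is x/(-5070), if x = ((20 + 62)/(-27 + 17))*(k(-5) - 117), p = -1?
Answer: -2419/12675 ≈ -0.19085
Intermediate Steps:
k(U) = -1
x = 4838/5 (x = ((20 + 62)/(-27 + 17))*(-1 - 117) = (82/(-10))*(-118) = (82*(-⅒))*(-118) = -41/5*(-118) = 4838/5 ≈ 967.60)
x/(-5070) = (4838/5)/(-5070) = (4838/5)*(-1/5070) = -2419/12675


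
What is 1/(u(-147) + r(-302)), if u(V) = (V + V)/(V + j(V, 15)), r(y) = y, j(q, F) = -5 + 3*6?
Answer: -67/20087 ≈ -0.0033355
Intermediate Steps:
j(q, F) = 13 (j(q, F) = -5 + 18 = 13)
u(V) = 2*V/(13 + V) (u(V) = (V + V)/(V + 13) = (2*V)/(13 + V) = 2*V/(13 + V))
1/(u(-147) + r(-302)) = 1/(2*(-147)/(13 - 147) - 302) = 1/(2*(-147)/(-134) - 302) = 1/(2*(-147)*(-1/134) - 302) = 1/(147/67 - 302) = 1/(-20087/67) = -67/20087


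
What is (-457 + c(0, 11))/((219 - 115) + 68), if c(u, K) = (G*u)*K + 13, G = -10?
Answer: -111/43 ≈ -2.5814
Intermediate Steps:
c(u, K) = 13 - 10*K*u (c(u, K) = (-10*u)*K + 13 = -10*K*u + 13 = 13 - 10*K*u)
(-457 + c(0, 11))/((219 - 115) + 68) = (-457 + (13 - 10*11*0))/((219 - 115) + 68) = (-457 + (13 + 0))/(104 + 68) = (-457 + 13)/172 = -444*1/172 = -111/43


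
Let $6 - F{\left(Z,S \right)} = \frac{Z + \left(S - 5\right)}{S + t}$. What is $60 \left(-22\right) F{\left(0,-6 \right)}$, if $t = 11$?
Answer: $-10824$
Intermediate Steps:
$F{\left(Z,S \right)} = 6 - \frac{-5 + S + Z}{11 + S}$ ($F{\left(Z,S \right)} = 6 - \frac{Z + \left(S - 5\right)}{S + 11} = 6 - \frac{Z + \left(-5 + S\right)}{11 + S} = 6 - \frac{-5 + S + Z}{11 + S}$)
$60 \left(-22\right) F{\left(0,-6 \right)} = 60 \left(-22\right) \frac{71 - 0 + 5 \left(-6\right)}{11 - 6} = - 1320 \frac{71 + 0 - 30}{5} = - 1320 \cdot \frac{1}{5} \cdot 41 = \left(-1320\right) \frac{41}{5} = -10824$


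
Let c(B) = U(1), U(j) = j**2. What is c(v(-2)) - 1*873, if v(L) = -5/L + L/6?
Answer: -872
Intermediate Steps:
v(L) = -5/L + L/6 (v(L) = -5/L + L*(1/6) = -5/L + L/6)
c(B) = 1 (c(B) = 1**2 = 1)
c(v(-2)) - 1*873 = 1 - 1*873 = 1 - 873 = -872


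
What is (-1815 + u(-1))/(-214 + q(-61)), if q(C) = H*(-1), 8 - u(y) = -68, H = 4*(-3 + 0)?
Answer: 1739/202 ≈ 8.6089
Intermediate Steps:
H = -12 (H = 4*(-3) = -12)
u(y) = 76 (u(y) = 8 - 1*(-68) = 8 + 68 = 76)
q(C) = 12 (q(C) = -12*(-1) = 12)
(-1815 + u(-1))/(-214 + q(-61)) = (-1815 + 76)/(-214 + 12) = -1739/(-202) = -1739*(-1/202) = 1739/202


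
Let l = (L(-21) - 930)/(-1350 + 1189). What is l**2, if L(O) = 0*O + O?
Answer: 904401/25921 ≈ 34.891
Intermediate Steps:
L(O) = O (L(O) = 0 + O = O)
l = 951/161 (l = (-21 - 930)/(-1350 + 1189) = -951/(-161) = -951*(-1/161) = 951/161 ≈ 5.9068)
l**2 = (951/161)**2 = 904401/25921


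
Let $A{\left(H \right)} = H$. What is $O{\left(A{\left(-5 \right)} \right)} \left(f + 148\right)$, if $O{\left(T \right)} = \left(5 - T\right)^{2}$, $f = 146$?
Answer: $29400$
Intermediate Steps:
$O{\left(A{\left(-5 \right)} \right)} \left(f + 148\right) = \left(-5 - 5\right)^{2} \left(146 + 148\right) = \left(-10\right)^{2} \cdot 294 = 100 \cdot 294 = 29400$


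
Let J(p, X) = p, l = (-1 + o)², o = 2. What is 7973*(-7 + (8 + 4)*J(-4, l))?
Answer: -438515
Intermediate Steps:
l = 1 (l = (-1 + 2)² = 1² = 1)
7973*(-7 + (8 + 4)*J(-4, l)) = 7973*(-7 + (8 + 4)*(-4)) = 7973*(-7 + 12*(-4)) = 7973*(-7 - 48) = 7973*(-55) = -438515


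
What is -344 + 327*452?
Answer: 147460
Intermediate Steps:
-344 + 327*452 = -344 + 147804 = 147460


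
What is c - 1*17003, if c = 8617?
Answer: -8386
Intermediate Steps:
c - 1*17003 = 8617 - 1*17003 = 8617 - 17003 = -8386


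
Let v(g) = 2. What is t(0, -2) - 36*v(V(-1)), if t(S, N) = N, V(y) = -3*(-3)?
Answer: -74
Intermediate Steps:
V(y) = 9
t(0, -2) - 36*v(V(-1)) = -2 - 36*2 = -2 - 72 = -74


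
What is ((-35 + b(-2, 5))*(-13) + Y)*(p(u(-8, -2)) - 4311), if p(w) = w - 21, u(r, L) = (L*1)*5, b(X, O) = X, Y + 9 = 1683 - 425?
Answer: -7511660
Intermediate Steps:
Y = 1249 (Y = -9 + (1683 - 425) = -9 + 1258 = 1249)
u(r, L) = 5*L (u(r, L) = L*5 = 5*L)
p(w) = -21 + w
((-35 + b(-2, 5))*(-13) + Y)*(p(u(-8, -2)) - 4311) = ((-35 - 2)*(-13) + 1249)*((-21 + 5*(-2)) - 4311) = (-37*(-13) + 1249)*((-21 - 10) - 4311) = (481 + 1249)*(-31 - 4311) = 1730*(-4342) = -7511660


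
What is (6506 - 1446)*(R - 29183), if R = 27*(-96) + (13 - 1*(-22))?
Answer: -160604400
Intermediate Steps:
R = -2557 (R = -2592 + (13 + 22) = -2592 + 35 = -2557)
(6506 - 1446)*(R - 29183) = (6506 - 1446)*(-2557 - 29183) = 5060*(-31740) = -160604400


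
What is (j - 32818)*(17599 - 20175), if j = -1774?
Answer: 89108992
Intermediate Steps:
(j - 32818)*(17599 - 20175) = (-1774 - 32818)*(17599 - 20175) = -34592*(-2576) = 89108992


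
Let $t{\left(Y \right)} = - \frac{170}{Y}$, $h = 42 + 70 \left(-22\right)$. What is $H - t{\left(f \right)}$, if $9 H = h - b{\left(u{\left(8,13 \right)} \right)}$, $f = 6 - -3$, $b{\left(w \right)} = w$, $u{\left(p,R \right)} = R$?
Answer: $-149$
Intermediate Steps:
$h = -1498$ ($h = 42 - 1540 = -1498$)
$f = 9$ ($f = 6 + 3 = 9$)
$H = - \frac{1511}{9}$ ($H = \frac{-1498 - 13}{9} = \frac{1}{9} \left(-1511\right) = - \frac{1511}{9} \approx -167.89$)
$H - t{\left(f \right)} = - \frac{1511}{9} - - \frac{170}{9} = - \frac{1511}{9} + \frac{170}{9} = -149$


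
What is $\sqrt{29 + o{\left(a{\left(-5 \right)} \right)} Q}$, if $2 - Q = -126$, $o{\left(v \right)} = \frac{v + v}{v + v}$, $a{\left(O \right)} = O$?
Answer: $\sqrt{157} \approx 12.53$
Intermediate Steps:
$o{\left(v \right)} = 1$ ($o{\left(v \right)} = \frac{2 v}{2 v} = 2 v \frac{1}{2 v} = 1$)
$Q = 128$ ($Q = 2 - -126 = 2 + 126 = 128$)
$\sqrt{29 + o{\left(a{\left(-5 \right)} \right)} Q} = \sqrt{29 + 1 \cdot 128} = \sqrt{29 + 128} = \sqrt{157}$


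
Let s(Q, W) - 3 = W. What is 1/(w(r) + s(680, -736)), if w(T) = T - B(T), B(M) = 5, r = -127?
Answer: -1/865 ≈ -0.0011561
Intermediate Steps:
s(Q, W) = 3 + W
w(T) = -5 + T (w(T) = T - 1*5 = T - 5 = -5 + T)
1/(w(r) + s(680, -736)) = 1/((-5 - 127) + (3 - 736)) = 1/(-132 - 733) = 1/(-865) = -1/865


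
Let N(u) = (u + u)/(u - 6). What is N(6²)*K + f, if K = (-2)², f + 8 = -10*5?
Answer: -242/5 ≈ -48.400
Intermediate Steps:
N(u) = 2*u/(-6 + u) (N(u) = (2*u)/(-6 + u) = 2*u/(-6 + u))
f = -58 (f = -8 - 10*5 = -8 - 50 = -58)
K = 4
N(6²)*K + f = (2*6²/(-6 + 6²))*4 - 58 = (2*36/(-6 + 36))*4 - 58 = (2*36/30)*4 - 58 = (2*36*(1/30))*4 - 58 = (12/5)*4 - 58 = 48/5 - 58 = -242/5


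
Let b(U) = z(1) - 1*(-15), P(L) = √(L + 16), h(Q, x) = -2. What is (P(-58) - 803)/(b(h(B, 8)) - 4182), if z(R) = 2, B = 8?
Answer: 803/4165 - I*√42/4165 ≈ 0.1928 - 0.001556*I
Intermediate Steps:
P(L) = √(16 + L)
b(U) = 17 (b(U) = 2 - 1*(-15) = 2 + 15 = 17)
(P(-58) - 803)/(b(h(B, 8)) - 4182) = (√(16 - 58) - 803)/(17 - 4182) = (√(-42) - 803)/(-4165) = (I*√42 - 803)*(-1/4165) = (-803 + I*√42)*(-1/4165) = 803/4165 - I*√42/4165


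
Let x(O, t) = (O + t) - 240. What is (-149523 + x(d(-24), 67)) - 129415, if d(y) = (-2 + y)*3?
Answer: -279189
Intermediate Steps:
d(y) = -6 + 3*y
x(O, t) = -240 + O + t
(-149523 + x(d(-24), 67)) - 129415 = (-149523 + (-240 + (-6 + 3*(-24)) + 67)) - 129415 = (-149523 + (-240 + (-6 - 72) + 67)) - 129415 = (-149523 + (-240 - 78 + 67)) - 129415 = (-149523 - 251) - 129415 = -149774 - 129415 = -279189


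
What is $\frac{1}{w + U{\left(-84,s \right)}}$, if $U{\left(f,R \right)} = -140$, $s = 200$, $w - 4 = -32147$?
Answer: $- \frac{1}{32283} \approx -3.0976 \cdot 10^{-5}$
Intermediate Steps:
$w = -32143$ ($w = 4 - 32147 = -32143$)
$\frac{1}{w + U{\left(-84,s \right)}} = \frac{1}{-32143 - 140} = \frac{1}{-32283} = - \frac{1}{32283}$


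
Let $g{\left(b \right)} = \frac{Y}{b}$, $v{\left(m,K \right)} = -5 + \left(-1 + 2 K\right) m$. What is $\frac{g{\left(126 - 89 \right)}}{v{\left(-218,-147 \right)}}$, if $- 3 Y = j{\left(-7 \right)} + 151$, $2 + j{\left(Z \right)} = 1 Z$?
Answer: $- \frac{142}{7137855} \approx -1.9894 \cdot 10^{-5}$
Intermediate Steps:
$v{\left(m,K \right)} = -5 + m \left(-1 + 2 K\right)$
$j{\left(Z \right)} = -2 + Z$ ($j{\left(Z \right)} = -2 + 1 Z = -2 + Z$)
$Y = - \frac{142}{3}$ ($Y = - \frac{\left(-2 - 7\right) + 151}{3} = - \frac{-9 + 151}{3} = \left(- \frac{1}{3}\right) 142 = - \frac{142}{3} \approx -47.333$)
$g{\left(b \right)} = - \frac{142}{3 b}$
$\frac{g{\left(126 - 89 \right)}}{v{\left(-218,-147 \right)}} = \frac{\left(- \frac{142}{3}\right) \frac{1}{126 - 89}}{-5 - -218 + 2 \left(-147\right) \left(-218\right)} = \frac{\left(- \frac{142}{3}\right) \frac{1}{126 - 89}}{-5 + 218 + 64092} = \frac{\left(- \frac{142}{3}\right) \frac{1}{37}}{64305} = \left(- \frac{142}{3}\right) \frac{1}{37} \cdot \frac{1}{64305} = \left(- \frac{142}{111}\right) \frac{1}{64305} = - \frac{142}{7137855}$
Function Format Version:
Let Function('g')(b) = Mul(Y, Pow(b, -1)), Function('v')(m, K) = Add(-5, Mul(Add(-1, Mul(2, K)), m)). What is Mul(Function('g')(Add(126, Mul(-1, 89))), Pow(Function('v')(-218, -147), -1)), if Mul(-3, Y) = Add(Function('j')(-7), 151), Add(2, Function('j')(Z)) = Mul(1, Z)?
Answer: Rational(-142, 7137855) ≈ -1.9894e-5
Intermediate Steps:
Function('v')(m, K) = Add(-5, Mul(m, Add(-1, Mul(2, K))))
Function('j')(Z) = Add(-2, Z) (Function('j')(Z) = Add(-2, Mul(1, Z)) = Add(-2, Z))
Y = Rational(-142, 3) (Y = Mul(Rational(-1, 3), Add(Add(-2, -7), 151)) = Mul(Rational(-1, 3), Add(-9, 151)) = Mul(Rational(-1, 3), 142) = Rational(-142, 3) ≈ -47.333)
Function('g')(b) = Mul(Rational(-142, 3), Pow(b, -1))
Mul(Function('g')(Add(126, Mul(-1, 89))), Pow(Function('v')(-218, -147), -1)) = Mul(Mul(Rational(-142, 3), Pow(Add(126, Mul(-1, 89)), -1)), Pow(Add(-5, Mul(-1, -218), Mul(2, -147, -218)), -1)) = Mul(Mul(Rational(-142, 3), Pow(Add(126, -89), -1)), Pow(Add(-5, 218, 64092), -1)) = Mul(Mul(Rational(-142, 3), Pow(37, -1)), Pow(64305, -1)) = Mul(Mul(Rational(-142, 3), Rational(1, 37)), Rational(1, 64305)) = Mul(Rational(-142, 111), Rational(1, 64305)) = Rational(-142, 7137855)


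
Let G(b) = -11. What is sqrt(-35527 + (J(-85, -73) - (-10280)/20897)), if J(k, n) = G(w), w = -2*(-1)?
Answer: I*sqrt(15518682813482)/20897 ≈ 188.51*I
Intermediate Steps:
w = 2
J(k, n) = -11
sqrt(-35527 + (J(-85, -73) - (-10280)/20897)) = sqrt(-35527 + (-11 - (-10280)/20897)) = sqrt(-35527 + (-11 - 1*(-10280/20897))) = sqrt(-35527 + (-11 + 10280/20897)) = sqrt(-35527 - 219587/20897) = sqrt(-742627306/20897) = I*sqrt(15518682813482)/20897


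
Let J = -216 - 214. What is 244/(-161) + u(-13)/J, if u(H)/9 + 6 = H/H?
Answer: -19535/13846 ≈ -1.4109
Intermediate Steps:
u(H) = -45 (u(H) = -54 + 9*(H/H) = -54 + 9*1 = -54 + 9 = -45)
J = -430
244/(-161) + u(-13)/J = 244/(-161) - 45/(-430) = 244*(-1/161) - 45*(-1/430) = -244/161 + 9/86 = -19535/13846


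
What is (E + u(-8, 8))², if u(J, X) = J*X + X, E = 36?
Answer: 400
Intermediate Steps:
u(J, X) = X + J*X
(E + u(-8, 8))² = (36 + 8*(1 - 8))² = (36 + 8*(-7))² = (36 - 56)² = (-20)² = 400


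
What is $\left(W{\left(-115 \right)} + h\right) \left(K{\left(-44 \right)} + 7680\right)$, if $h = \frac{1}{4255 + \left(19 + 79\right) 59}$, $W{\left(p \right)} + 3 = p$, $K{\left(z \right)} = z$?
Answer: $- \frac{9043811140}{10037} \approx -9.0105 \cdot 10^{5}$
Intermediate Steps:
$W{\left(p \right)} = -3 + p$
$h = \frac{1}{10037}$ ($h = \frac{1}{4255 + 98 \cdot 59} = \frac{1}{4255 + 5782} = \frac{1}{10037} \approx 9.9631 \cdot 10^{-5}$)
$\left(W{\left(-115 \right)} + h\right) \left(K{\left(-44 \right)} + 7680\right) = \left(\left(-3 - 115\right) + \frac{1}{10037}\right) \left(-44 + 7680\right) = \left(-118 + \frac{1}{10037}\right) 7636 = \left(- \frac{1184365}{10037}\right) 7636 = - \frac{9043811140}{10037}$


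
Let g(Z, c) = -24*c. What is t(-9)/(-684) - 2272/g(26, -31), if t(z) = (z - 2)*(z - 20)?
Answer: -74641/21204 ≈ -3.5201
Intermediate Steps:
t(z) = (-20 + z)*(-2 + z) (t(z) = (-2 + z)*(-20 + z) = (-20 + z)*(-2 + z))
t(-9)/(-684) - 2272/g(26, -31) = (40 + (-9)² - 22*(-9))/(-684) - 2272/((-24*(-31))) = (40 + 81 + 198)*(-1/684) - 2272/744 = 319*(-1/684) - 2272*1/744 = -319/684 - 284/93 = -74641/21204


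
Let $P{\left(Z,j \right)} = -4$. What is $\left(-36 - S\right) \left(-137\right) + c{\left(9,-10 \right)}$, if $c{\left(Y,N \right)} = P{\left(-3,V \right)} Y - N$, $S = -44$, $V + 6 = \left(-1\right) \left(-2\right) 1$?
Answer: $-1122$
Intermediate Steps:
$V = -4$ ($V = -6 + \left(-1\right) \left(-2\right) 1 = -6 + 2 \cdot 1 = -6 + 2 = -4$)
$c{\left(Y,N \right)} = - N - 4 Y$ ($c{\left(Y,N \right)} = - 4 Y - N = - N - 4 Y$)
$\left(-36 - S\right) \left(-137\right) + c{\left(9,-10 \right)} = \left(-36 - -44\right) \left(-137\right) - 26 = \left(-36 + 44\right) \left(-137\right) + \left(10 - 36\right) = 8 \left(-137\right) - 26 = -1096 - 26 = -1122$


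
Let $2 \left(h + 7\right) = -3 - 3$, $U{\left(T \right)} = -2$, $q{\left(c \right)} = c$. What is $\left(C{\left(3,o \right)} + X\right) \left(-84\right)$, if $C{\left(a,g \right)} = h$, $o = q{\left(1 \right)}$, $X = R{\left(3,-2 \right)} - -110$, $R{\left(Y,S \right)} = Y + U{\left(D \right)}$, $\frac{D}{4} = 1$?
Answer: $-8484$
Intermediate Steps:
$D = 4$ ($D = 4 \cdot 1 = 4$)
$R{\left(Y,S \right)} = -2 + Y$ ($R{\left(Y,S \right)} = Y - 2 = -2 + Y$)
$X = 111$ ($X = \left(-2 + 3\right) - -110 = 1 + 110 = 111$)
$h = -10$ ($h = -7 + \frac{-3 - 3}{2} = -7 + \frac{1}{2} \left(-6\right) = -7 - 3 = -10$)
$o = 1$
$C{\left(a,g \right)} = -10$
$\left(C{\left(3,o \right)} + X\right) \left(-84\right) = \left(-10 + 111\right) \left(-84\right) = 101 \left(-84\right) = -8484$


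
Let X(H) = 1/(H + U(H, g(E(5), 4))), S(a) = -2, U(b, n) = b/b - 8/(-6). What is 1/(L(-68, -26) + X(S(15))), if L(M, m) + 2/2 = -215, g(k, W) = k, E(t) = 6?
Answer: -1/213 ≈ -0.0046948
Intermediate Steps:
U(b, n) = 7/3 (U(b, n) = 1 - 8*(-⅙) = 1 + 4/3 = 7/3)
L(M, m) = -216 (L(M, m) = -1 - 215 = -216)
X(H) = 1/(7/3 + H) (X(H) = 1/(H + 7/3) = 1/(7/3 + H))
1/(L(-68, -26) + X(S(15))) = 1/(-216 + 3/(7 + 3*(-2))) = 1/(-216 + 3/(7 - 6)) = 1/(-216 + 3/1) = 1/(-216 + 3*1) = 1/(-216 + 3) = 1/(-213) = -1/213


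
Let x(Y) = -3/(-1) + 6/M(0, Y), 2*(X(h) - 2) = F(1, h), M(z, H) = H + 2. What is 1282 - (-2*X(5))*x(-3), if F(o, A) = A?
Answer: 1255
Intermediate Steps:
M(z, H) = 2 + H
X(h) = 2 + h/2
x(Y) = 3 + 6/(2 + Y) (x(Y) = -3/(-1) + 6/(2 + Y) = -3*(-1) + 6/(2 + Y) = 3 + 6/(2 + Y))
1282 - (-2*X(5))*x(-3) = 1282 - (-2*(2 + (½)*5))*3*(4 - 3)/(2 - 3) = 1282 - (-2*(2 + 5/2))*3*1/(-1) = 1282 - (-2*9/2)*3*(-1)*1 = 1282 - (-9)*(-3) = 1282 - 1*27 = 1282 - 27 = 1255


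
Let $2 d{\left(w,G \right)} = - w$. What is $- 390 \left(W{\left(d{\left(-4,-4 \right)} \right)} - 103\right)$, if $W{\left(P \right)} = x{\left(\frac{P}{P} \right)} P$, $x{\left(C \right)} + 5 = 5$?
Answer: $40170$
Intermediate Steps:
$x{\left(C \right)} = 0$ ($x{\left(C \right)} = -5 + 5 = 0$)
$d{\left(w,G \right)} = - \frac{w}{2}$ ($d{\left(w,G \right)} = \frac{\left(-1\right) w}{2} = - \frac{w}{2}$)
$W{\left(P \right)} = 0$ ($W{\left(P \right)} = 0 P = 0$)
$- 390 \left(W{\left(d{\left(-4,-4 \right)} \right)} - 103\right) = - 390 \left(0 - 103\right) = \left(-390\right) \left(-103\right) = 40170$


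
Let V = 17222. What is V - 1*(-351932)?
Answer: 369154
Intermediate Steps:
V - 1*(-351932) = 17222 - 1*(-351932) = 17222 + 351932 = 369154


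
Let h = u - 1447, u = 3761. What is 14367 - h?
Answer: 12053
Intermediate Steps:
h = 2314 (h = 3761 - 1447 = 2314)
14367 - h = 14367 - 1*2314 = 14367 - 2314 = 12053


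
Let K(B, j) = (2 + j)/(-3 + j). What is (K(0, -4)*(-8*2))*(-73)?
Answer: 2336/7 ≈ 333.71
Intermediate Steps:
K(B, j) = (2 + j)/(-3 + j)
(K(0, -4)*(-8*2))*(-73) = (((2 - 4)/(-3 - 4))*(-8*2))*(-73) = ((-2/(-7))*(-16))*(-73) = (-⅐*(-2)*(-16))*(-73) = ((2/7)*(-16))*(-73) = -32/7*(-73) = 2336/7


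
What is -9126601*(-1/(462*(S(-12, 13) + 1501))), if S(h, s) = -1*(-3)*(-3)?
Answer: 829691/62664 ≈ 13.240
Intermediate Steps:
S(h, s) = -9 (S(h, s) = 3*(-3) = -9)
-9126601*(-1/(462*(S(-12, 13) + 1501))) = -9126601*(-1/(462*(-9 + 1501))) = -9126601/((-462*1492)) = -9126601/(-689304) = -9126601*(-1/689304) = 829691/62664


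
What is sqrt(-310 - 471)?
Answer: I*sqrt(781) ≈ 27.946*I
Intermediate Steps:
sqrt(-310 - 471) = sqrt(-781) = I*sqrt(781)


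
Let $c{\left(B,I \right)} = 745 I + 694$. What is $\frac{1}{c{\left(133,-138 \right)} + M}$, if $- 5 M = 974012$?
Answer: $- \frac{5}{1484592} \approx -3.3679 \cdot 10^{-6}$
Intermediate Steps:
$M = - \frac{974012}{5}$ ($M = \left(- \frac{1}{5}\right) 974012 = - \frac{974012}{5} \approx -1.948 \cdot 10^{5}$)
$c{\left(B,I \right)} = 694 + 745 I$
$\frac{1}{c{\left(133,-138 \right)} + M} = \frac{1}{\left(694 + 745 \left(-138\right)\right) - \frac{974012}{5}} = \frac{1}{\left(694 - 102810\right) - \frac{974012}{5}} = \frac{1}{-102116 - \frac{974012}{5}} = \frac{1}{- \frac{1484592}{5}} = - \frac{5}{1484592}$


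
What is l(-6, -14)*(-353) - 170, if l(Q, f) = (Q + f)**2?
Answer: -141370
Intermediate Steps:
l(-6, -14)*(-353) - 170 = (-6 - 14)**2*(-353) - 170 = (-20)**2*(-353) - 170 = 400*(-353) - 170 = -141200 - 170 = -141370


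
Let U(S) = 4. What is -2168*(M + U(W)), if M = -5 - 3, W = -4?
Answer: 8672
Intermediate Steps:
M = -8
-2168*(M + U(W)) = -2168*(-8 + 4) = -2168*(-4) = -271*(-32) = 8672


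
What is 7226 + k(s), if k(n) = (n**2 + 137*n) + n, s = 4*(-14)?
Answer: 2634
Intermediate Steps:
s = -56
k(n) = n**2 + 138*n
7226 + k(s) = 7226 - 56*(138 - 56) = 7226 - 56*82 = 7226 - 4592 = 2634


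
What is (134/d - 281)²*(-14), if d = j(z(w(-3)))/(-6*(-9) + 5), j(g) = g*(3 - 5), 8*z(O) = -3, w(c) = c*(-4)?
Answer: -13264579454/9 ≈ -1.4738e+9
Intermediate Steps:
w(c) = -4*c
z(O) = -3/8 (z(O) = (⅛)*(-3) = -3/8)
j(g) = -2*g (j(g) = g*(-2) = -2*g)
d = 3/236 (d = (-2*(-3/8))/(-6*(-9) + 5) = 3/(4*(54 + 5)) = (¾)/59 = (¾)*(1/59) = 3/236 ≈ 0.012712)
(134/d - 281)²*(-14) = (134/(3/236) - 281)²*(-14) = (134*(236/3) - 281)²*(-14) = (31624/3 - 281)²*(-14) = (30781/3)²*(-14) = (947469961/9)*(-14) = -13264579454/9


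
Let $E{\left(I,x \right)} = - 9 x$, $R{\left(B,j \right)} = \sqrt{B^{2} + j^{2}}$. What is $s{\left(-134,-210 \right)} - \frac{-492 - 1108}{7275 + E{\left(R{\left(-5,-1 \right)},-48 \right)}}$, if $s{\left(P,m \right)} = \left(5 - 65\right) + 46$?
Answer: $- \frac{106298}{7707} \approx -13.792$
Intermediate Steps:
$s{\left(P,m \right)} = -14$ ($s{\left(P,m \right)} = -60 + 46 = -14$)
$s{\left(-134,-210 \right)} - \frac{-492 - 1108}{7275 + E{\left(R{\left(-5,-1 \right)},-48 \right)}} = -14 - \frac{-492 - 1108}{7275 - -432} = -14 - - \frac{1600}{7275 + 432} = -14 - - \frac{1600}{7707} = -14 + \frac{1600}{7707} = - \frac{106298}{7707}$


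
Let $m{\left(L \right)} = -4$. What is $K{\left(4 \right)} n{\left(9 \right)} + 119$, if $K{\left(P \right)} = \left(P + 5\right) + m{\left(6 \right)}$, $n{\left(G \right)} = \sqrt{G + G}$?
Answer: $119 + 15 \sqrt{2} \approx 140.21$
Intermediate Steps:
$n{\left(G \right)} = \sqrt{2} \sqrt{G}$ ($n{\left(G \right)} = \sqrt{2 G} = \sqrt{2} \sqrt{G}$)
$K{\left(P \right)} = 1 + P$ ($K{\left(P \right)} = \left(P + 5\right) - 4 = \left(5 + P\right) - 4 = 1 + P$)
$K{\left(4 \right)} n{\left(9 \right)} + 119 = \left(1 + 4\right) \sqrt{2} \sqrt{9} + 119 = 5 \sqrt{2} \cdot 3 + 119 = 5 \cdot 3 \sqrt{2} + 119 = 15 \sqrt{2} + 119 = 119 + 15 \sqrt{2}$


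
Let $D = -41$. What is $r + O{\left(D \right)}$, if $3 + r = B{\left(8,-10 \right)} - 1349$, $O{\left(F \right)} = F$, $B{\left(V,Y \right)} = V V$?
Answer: $-1329$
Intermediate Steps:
$B{\left(V,Y \right)} = V^{2}$
$r = -1288$ ($r = -3 + \left(8^{2} - 1349\right) = -3 + \left(64 - 1349\right) = -3 - 1285 = -1288$)
$r + O{\left(D \right)} = -1288 - 41 = -1329$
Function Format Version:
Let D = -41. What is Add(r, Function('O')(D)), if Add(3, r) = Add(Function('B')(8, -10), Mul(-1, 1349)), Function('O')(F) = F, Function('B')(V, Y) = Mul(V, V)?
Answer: -1329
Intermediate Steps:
Function('B')(V, Y) = Pow(V, 2)
r = -1288 (r = Add(-3, Add(Pow(8, 2), Mul(-1, 1349))) = Add(-3, Add(64, -1349)) = Add(-3, -1285) = -1288)
Add(r, Function('O')(D)) = Add(-1288, -41) = -1329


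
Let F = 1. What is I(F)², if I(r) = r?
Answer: 1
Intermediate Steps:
I(F)² = 1² = 1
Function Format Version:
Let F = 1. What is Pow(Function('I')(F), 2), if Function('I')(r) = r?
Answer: 1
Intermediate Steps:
Pow(Function('I')(F), 2) = Pow(1, 2) = 1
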